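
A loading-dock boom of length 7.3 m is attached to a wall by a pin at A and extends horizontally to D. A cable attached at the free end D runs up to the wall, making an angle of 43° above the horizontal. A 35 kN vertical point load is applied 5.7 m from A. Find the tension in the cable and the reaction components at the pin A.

ΣM about A: T·sin43°·7.3 − 35·5.7 = 0 → T = 199.5/(7.3·0.681998) = 40.0716 ≈ 40.07 kN.
ΣF_x = 0: A_x − T·cos43° = 0 → A_x = 40.0716 × 0.731354 = 29.31 kN.
ΣF_y = 0: A_y + T·sin43° − 35 = 0 → A_y = 35 − 40.0716 × 0.681998 = 7.671 kN.

T = 40.07 kN, A_x = 29.31 kN, A_y = 7.671 kN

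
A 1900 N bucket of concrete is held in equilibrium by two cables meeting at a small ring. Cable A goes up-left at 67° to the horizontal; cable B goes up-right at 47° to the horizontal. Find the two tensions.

T_A = 1418 N, T_B = 812.6 N

ΣF_x = 0: −T_A·cos67° + T_B·cos47° = 0 → T_B = 0.572921·T_A.
ΣF_y = 0: T_A·sin67° + T_B·sin47° = 1900.
Substitute: T_A·(0.920505 + 0.572921·0.731354) = 1900 → T_A = 1418.43 ≈ 1418 N.
Then T_B = 0.572921 × 1418.43 = 812.6 N.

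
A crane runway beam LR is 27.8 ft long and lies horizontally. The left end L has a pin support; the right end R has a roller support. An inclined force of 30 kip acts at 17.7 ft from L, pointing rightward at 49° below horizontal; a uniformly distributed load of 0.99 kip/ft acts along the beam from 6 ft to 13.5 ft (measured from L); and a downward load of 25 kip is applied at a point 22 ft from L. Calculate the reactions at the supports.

Resultant of the distributed load: 0.99 × 7.5 = 7.425 kip at 9.75 ft from L.
Taking moments about L: R_y·27.8 − 30·sin49°·17.7 − (0.99·7.5)·9.75 − 25·22 = 0 → R_y = 1023.14/27.8 = 36.8036 ≈ 36.80 kip.
ΣF_y = 0: L_y + 36.8036 − 30·sin49° − 0.99·7.5 − 25 = 0 → L_y = 18.26 kip.
ΣF_x = 0: L_x + 30·cos49° = 0 → L_x = -19.68 kip.

L_x = -19.68 kip, L_y = 18.26 kip, R_y = 36.80 kip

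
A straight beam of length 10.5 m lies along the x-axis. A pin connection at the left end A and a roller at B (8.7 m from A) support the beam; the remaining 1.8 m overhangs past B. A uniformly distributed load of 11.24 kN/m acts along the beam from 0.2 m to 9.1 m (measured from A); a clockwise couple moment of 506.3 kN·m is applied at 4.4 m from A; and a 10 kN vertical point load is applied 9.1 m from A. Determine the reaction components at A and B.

A_x = 0, A_y = -12.09 kN, B_y = 122.1 kN

Resultant of the distributed load: 11.24 × 8.9 = 100.036 kN at 4.65 m from A.
Moments about A: B_y·8.7 − (11.24·8.9)·4.65 − 506.3 − 10·9.1 = 0 → B_y = 1062.4674/8.7 = 122.123 ≈ 122.1 kN.
ΣF_y = 0: A_y + 122.123 − 11.24·8.9 − 10 = 0 → A_y = -12.09 kN.
ΣF_x = 0: no horizontal applied forces, so A_x = 0.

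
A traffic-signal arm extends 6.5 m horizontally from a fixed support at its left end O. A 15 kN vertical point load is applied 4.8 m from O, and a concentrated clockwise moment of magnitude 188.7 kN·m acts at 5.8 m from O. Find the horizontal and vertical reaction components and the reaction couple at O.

ΣF_x = 0: O_x = 0.
ΣF_y = 0: O_y − 15 = 0 → O_y = 15.00 kN.
ΣM about O: M_O − 15·4.8 − 188.7 = 0 → M_O = 260.7 kN·m.

O_x = 0, O_y = 15.00 kN, M_O = 260.7 kN·m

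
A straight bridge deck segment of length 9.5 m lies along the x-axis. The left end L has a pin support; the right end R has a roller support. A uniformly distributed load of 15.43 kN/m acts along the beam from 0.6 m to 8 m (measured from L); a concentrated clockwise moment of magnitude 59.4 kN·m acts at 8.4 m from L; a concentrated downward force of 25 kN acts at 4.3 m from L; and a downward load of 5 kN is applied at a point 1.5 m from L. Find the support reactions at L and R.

L_x = 0, L_y = 74.14 kN, R_y = 70.04 kN

Resultant of the distributed load: 15.43 × 7.4 = 114.182 kN at 4.3 m from L.
Taking moments about L: R_y·9.5 − (15.43·7.4)·4.3 − 59.4 − 25·4.3 − 5·1.5 = 0 → R_y = 665.3826/9.5 = 70.0403 ≈ 70.04 kN.
ΣF_y = 0: L_y + 70.0403 − 15.43·7.4 − 25 − 5 = 0 → L_y = 74.14 kN.
ΣF_x = 0: no horizontal applied forces, so L_x = 0.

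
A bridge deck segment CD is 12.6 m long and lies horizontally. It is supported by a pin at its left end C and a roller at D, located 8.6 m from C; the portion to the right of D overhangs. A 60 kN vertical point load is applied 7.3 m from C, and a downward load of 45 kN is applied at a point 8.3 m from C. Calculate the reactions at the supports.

C_x = 0, C_y = 10.64 kN, D_y = 94.36 kN

Taking moments about C: D_y·8.6 − 60·7.3 − 45·8.3 = 0 → D_y = 811.5/8.6 = 94.3605 ≈ 94.36 kN.
ΣF_y = 0: C_y + 94.3605 − 60 − 45 = 0 → C_y = 10.64 kN.
ΣF_x = 0: no horizontal applied forces, so C_x = 0.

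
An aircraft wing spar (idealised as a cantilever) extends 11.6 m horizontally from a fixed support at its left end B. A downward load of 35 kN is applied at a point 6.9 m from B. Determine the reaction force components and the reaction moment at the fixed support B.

B_x = 0, B_y = 35.00 kN, M_B = 241.5 kN·m

ΣF_x = 0: B_x = 0.
ΣF_y = 0: B_y − 35 = 0 → B_y = 35.00 kN.
ΣM about B: M_B − 35·6.9 = 0 → M_B = 241.5 kN·m.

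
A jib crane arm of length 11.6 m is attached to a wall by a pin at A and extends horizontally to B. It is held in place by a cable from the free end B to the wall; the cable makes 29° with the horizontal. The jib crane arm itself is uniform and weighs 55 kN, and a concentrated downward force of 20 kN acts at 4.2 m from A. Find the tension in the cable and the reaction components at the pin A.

T = 71.66 kN, A_x = 62.68 kN, A_y = 40.26 kN

ΣM about A: T·sin29°·11.6 − 55·5.8 − 20·4.2 = 0 → T = 403/(11.6·0.48481) = 71.6598 ≈ 71.66 kN.
ΣF_x = 0: A_x − T·cos29° = 0 → A_x = 71.6598 × 0.87462 = 62.68 kN.
ΣF_y = 0: A_y + T·sin29° − 55 − 20 = 0 → A_y = 75 − 71.6598 × 0.48481 = 40.26 kN.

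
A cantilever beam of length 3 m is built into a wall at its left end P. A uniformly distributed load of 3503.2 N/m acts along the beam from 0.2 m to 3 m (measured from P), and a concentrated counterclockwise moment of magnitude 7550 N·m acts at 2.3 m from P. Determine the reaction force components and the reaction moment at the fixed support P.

P_x = 0, P_y = 9809 N, M_P = 8144 N·m

Resultant of the distributed load: 3503.2 × 2.8 = 9808.96 N at 1.6 m from P.
ΣF_x = 0: P_x = 0.
ΣF_y = 0: P_y − 3503.2·2.8 = 0 → P_y = 9809 N.
ΣM about P: M_P − (3503.2·2.8)·1.6 + 7550 = 0 → M_P = 8144 N·m.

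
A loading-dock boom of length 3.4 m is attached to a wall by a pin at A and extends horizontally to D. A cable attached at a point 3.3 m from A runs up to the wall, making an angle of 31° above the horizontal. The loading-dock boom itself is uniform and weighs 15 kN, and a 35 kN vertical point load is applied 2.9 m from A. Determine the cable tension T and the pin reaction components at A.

T = 74.72 kN, A_x = 64.05 kN, A_y = 11.52 kN

ΣM about A: T·sin31°·3.3 − 15·1.7 − 35·2.9 = 0 → T = 127/(3.3·0.515038) = 74.7223 ≈ 74.72 kN.
ΣF_x = 0: A_x − T·cos31° = 0 → A_x = 74.7223 × 0.857167 = 64.05 kN.
ΣF_y = 0: A_y + T·sin31° − 15 − 35 = 0 → A_y = 50 − 74.7223 × 0.515038 = 11.52 kN.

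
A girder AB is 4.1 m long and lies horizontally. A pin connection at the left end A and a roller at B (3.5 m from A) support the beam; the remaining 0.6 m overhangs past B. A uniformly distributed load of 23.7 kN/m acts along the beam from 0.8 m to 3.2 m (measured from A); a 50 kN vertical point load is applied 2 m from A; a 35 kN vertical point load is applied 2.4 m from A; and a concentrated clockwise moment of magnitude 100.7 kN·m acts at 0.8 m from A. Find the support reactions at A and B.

Resultant of the distributed load: 23.7 × 2.4 = 56.88 kN at 2 m from A.
ΣM about A: B_y·3.5 − (23.7·2.4)·2 − 50·2 − 35·2.4 − 100.7 = 0 → B_y = 398.46/3.5 = 113.846 ≈ 113.8 kN.
ΣF_y = 0: A_y + 113.846 − 23.7·2.4 − 50 − 35 = 0 → A_y = 28.03 kN.
ΣF_x = 0: no horizontal applied forces, so A_x = 0.

A_x = 0, A_y = 28.03 kN, B_y = 113.8 kN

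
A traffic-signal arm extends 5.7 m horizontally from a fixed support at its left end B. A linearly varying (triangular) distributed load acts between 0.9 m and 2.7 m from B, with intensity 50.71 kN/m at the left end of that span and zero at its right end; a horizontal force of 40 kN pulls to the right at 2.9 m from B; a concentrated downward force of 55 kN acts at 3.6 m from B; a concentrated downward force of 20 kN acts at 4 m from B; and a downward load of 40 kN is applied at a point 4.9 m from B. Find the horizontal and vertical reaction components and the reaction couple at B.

B_x = -40.00 kN, B_y = 160.6 kN, M_B = 542.5 kN·m

Resultant of the triangular load: ½ × 50.71 × 1.8 = 45.639 kN, acting at 1.5 m from B (one-third of the span from the peak).
ΣF_x = 0: B_x + 40 = 0 → B_x = -40.00 kN.
ΣF_y = 0: B_y − ½·50.71·1.8 − 55 − 20 − 40 = 0 → B_y = 160.6 kN.
ΣM about B: M_B − (½·50.71·1.8)·1.5 − 55·3.6 − 20·4 − 40·4.9 = 0 → M_B = 542.5 kN·m.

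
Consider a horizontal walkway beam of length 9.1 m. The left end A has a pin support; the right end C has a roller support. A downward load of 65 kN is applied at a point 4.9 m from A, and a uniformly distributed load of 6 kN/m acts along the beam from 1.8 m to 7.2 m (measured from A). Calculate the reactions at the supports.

A_x = 0, A_y = 46.38 kN, C_y = 51.02 kN

Resultant of the distributed load: 6 × 5.4 = 32.4 kN at 4.5 m from A.
Moments about A: C_y·9.1 − 65·4.9 − (6·5.4)·4.5 = 0 → C_y = 464.3/9.1 = 51.022 ≈ 51.02 kN.
ΣF_y = 0: A_y + 51.022 − 65 − 6·5.4 = 0 → A_y = 46.38 kN.
ΣF_x = 0: no horizontal applied forces, so A_x = 0.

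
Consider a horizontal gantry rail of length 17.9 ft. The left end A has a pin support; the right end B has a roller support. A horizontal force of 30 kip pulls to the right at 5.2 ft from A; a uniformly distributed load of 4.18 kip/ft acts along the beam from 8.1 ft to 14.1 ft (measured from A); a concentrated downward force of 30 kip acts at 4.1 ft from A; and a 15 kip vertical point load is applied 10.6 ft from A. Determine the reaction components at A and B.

Resultant of the distributed load: 4.18 × 6 = 25.08 kip at 11.1 ft from A.
ΣM about A: B_y·17.9 − (4.18·6)·11.1 − 30·4.1 − 15·10.6 = 0 → B_y = 560.388/17.9 = 31.3066 ≈ 31.31 kip.
ΣF_y = 0: A_y + 31.3066 − 4.18·6 − 30 − 15 = 0 → A_y = 38.77 kip.
ΣF_x = 0: A_x + 30 = 0 → A_x = -30.00 kip.

A_x = -30.00 kip, A_y = 38.77 kip, B_y = 31.31 kip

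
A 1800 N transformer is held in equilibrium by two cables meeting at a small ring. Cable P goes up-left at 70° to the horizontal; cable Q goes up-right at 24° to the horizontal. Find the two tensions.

ΣF_x = 0: −T_P·cos70° + T_Q·cos24° = 0 → T_Q = 0.374388·T_P.
ΣF_y = 0: T_P·sin70° + T_Q·sin24° = 1800.
Substitute: T_P·(0.939693 + 0.374388·0.406737) = 1800 → T_P = 1648.4 ≈ 1648 N.
Then T_Q = 0.374388 × 1648.4 = 617.1 N.

T_P = 1648 N, T_Q = 617.1 N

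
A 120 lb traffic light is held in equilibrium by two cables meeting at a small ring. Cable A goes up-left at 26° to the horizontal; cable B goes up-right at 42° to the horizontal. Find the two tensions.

ΣF_x = 0: −T_A·cos26° + T_B·cos42° = 0 → T_B = 1.20945·T_A.
ΣF_y = 0: T_A·sin26° + T_B·sin42° = 120.
Substitute: T_A·(0.438371 + 1.20945·0.669131) = 120 → T_A = 96.1807 ≈ 96.18 lb.
Then T_B = 1.20945 × 96.1807 = 116.3 lb.

T_A = 96.18 lb, T_B = 116.3 lb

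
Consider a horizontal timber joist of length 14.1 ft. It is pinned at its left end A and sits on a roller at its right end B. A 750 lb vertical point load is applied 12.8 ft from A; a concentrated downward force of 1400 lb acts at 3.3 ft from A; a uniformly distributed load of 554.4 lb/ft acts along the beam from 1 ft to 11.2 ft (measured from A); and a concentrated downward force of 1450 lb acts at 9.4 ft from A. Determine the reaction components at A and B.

Resultant of the distributed load: 554.4 × 10.2 = 5654.88 lb at 6.1 ft from A.
Moments about A: B_y·14.1 − 750·12.8 − 1400·3.3 − (554.4·10.2)·6.1 − 1450·9.4 = 0 → B_y = 62344.768/14.1 = 4421.61 ≈ 4422 lb.
ΣF_y = 0: A_y + 4421.61 − 750 − 1400 − 554.4·10.2 − 1450 = 0 → A_y = 4833 lb.
ΣF_x = 0: no horizontal applied forces, so A_x = 0.

A_x = 0, A_y = 4833 lb, B_y = 4422 lb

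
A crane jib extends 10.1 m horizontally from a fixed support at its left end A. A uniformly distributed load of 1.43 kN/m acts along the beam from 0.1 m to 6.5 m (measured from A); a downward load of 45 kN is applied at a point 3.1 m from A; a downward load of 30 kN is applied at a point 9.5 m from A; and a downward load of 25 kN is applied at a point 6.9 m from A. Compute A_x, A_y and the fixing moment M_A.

A_x = 0, A_y = 109.2 kN, M_A = 627.2 kN·m

Resultant of the distributed load: 1.43 × 6.4 = 9.152 kN at 3.3 m from A.
ΣF_x = 0: A_x = 0.
ΣF_y = 0: A_y − 1.43·6.4 − 45 − 30 − 25 = 0 → A_y = 109.2 kN.
ΣM about A: M_A − (1.43·6.4)·3.3 − 45·3.1 − 30·9.5 − 25·6.9 = 0 → M_A = 627.2 kN·m.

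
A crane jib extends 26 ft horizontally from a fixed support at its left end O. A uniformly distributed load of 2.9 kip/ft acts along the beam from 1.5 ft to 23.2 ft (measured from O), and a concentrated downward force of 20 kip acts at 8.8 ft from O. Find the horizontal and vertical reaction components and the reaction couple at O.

O_x = 0, O_y = 82.93 kip, M_O = 953.2 kip·ft

Resultant of the distributed load: 2.9 × 21.7 = 62.93 kip at 12.35 ft from O.
ΣF_x = 0: O_x = 0.
ΣF_y = 0: O_y − 2.9·21.7 − 20 = 0 → O_y = 82.93 kip.
ΣM about O: M_O − (2.9·21.7)·12.35 − 20·8.8 = 0 → M_O = 953.2 kip·ft.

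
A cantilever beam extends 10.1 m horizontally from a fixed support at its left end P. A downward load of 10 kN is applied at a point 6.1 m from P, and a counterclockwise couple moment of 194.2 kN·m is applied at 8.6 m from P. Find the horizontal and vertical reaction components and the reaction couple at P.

P_x = 0, P_y = 10.00 kN, M_P = -133.2 kN·m

ΣF_x = 0: P_x = 0.
ΣF_y = 0: P_y − 10 = 0 → P_y = 10.00 kN.
ΣM about P: M_P − 10·6.1 + 194.2 = 0 → M_P = -133.2 kN·m.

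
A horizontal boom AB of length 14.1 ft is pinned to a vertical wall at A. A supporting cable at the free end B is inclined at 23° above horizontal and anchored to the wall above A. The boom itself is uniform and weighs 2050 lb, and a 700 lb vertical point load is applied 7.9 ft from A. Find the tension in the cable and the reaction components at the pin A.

ΣM about A: T·sin23°·14.1 − 2050·7.05 − 700·7.9 = 0 → T = 19982.5/(14.1·0.390731) = 3627.04 ≈ 3627 lb.
ΣF_x = 0: A_x − T·cos23° = 0 → A_x = 3627.04 × 0.920505 = 3339 lb.
ΣF_y = 0: A_y + T·sin23° − 2050 − 700 = 0 → A_y = 2750 − 3627.04 × 0.390731 = 1333 lb.

T = 3627 lb, A_x = 3339 lb, A_y = 1333 lb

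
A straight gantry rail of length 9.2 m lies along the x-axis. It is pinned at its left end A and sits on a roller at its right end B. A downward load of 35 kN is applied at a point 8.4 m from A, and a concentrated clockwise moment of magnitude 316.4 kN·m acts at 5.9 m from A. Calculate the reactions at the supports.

A_x = 0, A_y = -31.35 kN, B_y = 66.35 kN

ΣM about A: B_y·9.2 − 35·8.4 − 316.4 = 0 → B_y = 610.4/9.2 = 66.3478 ≈ 66.35 kN.
ΣF_y = 0: A_y + 66.3478 − 35 = 0 → A_y = -31.35 kN.
ΣF_x = 0: no horizontal applied forces, so A_x = 0.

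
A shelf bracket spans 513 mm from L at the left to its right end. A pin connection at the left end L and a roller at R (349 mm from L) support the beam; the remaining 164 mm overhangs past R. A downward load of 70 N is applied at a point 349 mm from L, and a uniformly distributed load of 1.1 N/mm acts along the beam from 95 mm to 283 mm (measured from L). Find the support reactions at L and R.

L_x = 0, L_y = 94.81 N, R_y = 182.0 N

Resultant of the distributed load: 1.1 × 188 = 206.8 N at 189 mm from L.
Taking moments about L: R_y·349 − 70·349 − (1.1·188)·189 = 0 → R_y = 63515.2/349 = 181.992 ≈ 182.0 N.
ΣF_y = 0: L_y + 181.992 − 70 − 1.1·188 = 0 → L_y = 94.81 N.
ΣF_x = 0: no horizontal applied forces, so L_x = 0.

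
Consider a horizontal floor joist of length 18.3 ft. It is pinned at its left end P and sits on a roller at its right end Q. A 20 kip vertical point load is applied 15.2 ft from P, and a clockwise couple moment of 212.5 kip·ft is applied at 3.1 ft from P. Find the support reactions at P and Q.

Taking moments about P: Q_y·18.3 − 20·15.2 − 212.5 = 0 → Q_y = 516.5/18.3 = 28.224 ≈ 28.22 kip.
ΣF_y = 0: P_y + 28.224 − 20 = 0 → P_y = -8.224 kip.
ΣF_x = 0: no horizontal applied forces, so P_x = 0.

P_x = 0, P_y = -8.224 kip, Q_y = 28.22 kip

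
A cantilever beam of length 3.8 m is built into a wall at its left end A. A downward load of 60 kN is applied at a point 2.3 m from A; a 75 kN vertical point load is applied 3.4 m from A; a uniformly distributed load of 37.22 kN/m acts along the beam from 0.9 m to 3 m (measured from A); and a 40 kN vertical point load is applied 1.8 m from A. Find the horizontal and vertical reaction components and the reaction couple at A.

A_x = 0, A_y = 253.2 kN, M_A = 617.4 kN·m

Resultant of the distributed load: 37.22 × 2.1 = 78.162 kN at 1.95 m from A.
ΣF_x = 0: A_x = 0.
ΣF_y = 0: A_y − 60 − 75 − 37.22·2.1 − 40 = 0 → A_y = 253.2 kN.
ΣM about A: M_A − 60·2.3 − 75·3.4 − (37.22·2.1)·1.95 − 40·1.8 = 0 → M_A = 617.4 kN·m.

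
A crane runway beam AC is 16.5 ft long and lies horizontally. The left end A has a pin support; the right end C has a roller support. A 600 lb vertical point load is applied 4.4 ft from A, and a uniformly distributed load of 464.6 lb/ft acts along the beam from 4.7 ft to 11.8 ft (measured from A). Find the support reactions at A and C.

A_x = 0, A_y = 2089 lb, C_y = 1809 lb

Resultant of the distributed load: 464.6 × 7.1 = 3298.66 lb at 8.25 ft from A.
Taking moments about A: C_y·16.5 − 600·4.4 − (464.6·7.1)·8.25 = 0 → C_y = 29853.945/16.5 = 1809.33 ≈ 1809 lb.
ΣF_y = 0: A_y + 1809.33 − 600 − 464.6·7.1 = 0 → A_y = 2089 lb.
ΣF_x = 0: no horizontal applied forces, so A_x = 0.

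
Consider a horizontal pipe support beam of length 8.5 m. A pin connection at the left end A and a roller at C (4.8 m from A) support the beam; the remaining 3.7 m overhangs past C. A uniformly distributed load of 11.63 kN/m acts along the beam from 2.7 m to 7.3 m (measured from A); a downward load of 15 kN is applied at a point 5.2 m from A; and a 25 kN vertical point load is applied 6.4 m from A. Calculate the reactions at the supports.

A_x = 0, A_y = -11.81 kN, C_y = 105.3 kN

Resultant of the distributed load: 11.63 × 4.6 = 53.498 kN at 5 m from A.
ΣM about A: C_y·4.8 − (11.63·4.6)·5 − 15·5.2 − 25·6.4 = 0 → C_y = 505.49/4.8 = 105.31 ≈ 105.3 kN.
ΣF_y = 0: A_y + 105.31 − 11.63·4.6 − 15 − 25 = 0 → A_y = -11.81 kN.
ΣF_x = 0: no horizontal applied forces, so A_x = 0.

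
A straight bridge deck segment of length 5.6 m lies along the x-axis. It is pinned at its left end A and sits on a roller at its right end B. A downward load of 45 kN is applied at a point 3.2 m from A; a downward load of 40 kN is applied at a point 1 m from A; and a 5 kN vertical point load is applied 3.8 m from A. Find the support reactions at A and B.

A_x = 0, A_y = 53.75 kN, B_y = 36.25 kN

Moments about A: B_y·5.6 − 45·3.2 − 40·1 − 5·3.8 = 0 → B_y = 203/5.6 = 36.25 kN.
ΣF_y = 0: A_y + 36.25 − 45 − 40 − 5 = 0 → A_y = 53.75 kN.
ΣF_x = 0: no horizontal applied forces, so A_x = 0.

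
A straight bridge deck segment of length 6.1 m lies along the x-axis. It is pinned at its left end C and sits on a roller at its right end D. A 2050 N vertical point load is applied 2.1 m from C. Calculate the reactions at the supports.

C_x = 0, C_y = 1344 N, D_y = 705.7 N

Moments about C: D_y·6.1 − 2050·2.1 = 0 → D_y = 4305/6.1 = 705.738 ≈ 705.7 N.
ΣF_y = 0: C_y + 705.738 − 2050 = 0 → C_y = 1344 N.
ΣF_x = 0: no horizontal applied forces, so C_x = 0.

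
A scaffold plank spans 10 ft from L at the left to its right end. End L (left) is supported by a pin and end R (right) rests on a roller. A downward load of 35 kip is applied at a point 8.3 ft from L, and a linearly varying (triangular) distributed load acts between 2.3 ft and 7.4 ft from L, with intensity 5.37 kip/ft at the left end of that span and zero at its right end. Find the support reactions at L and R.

Resultant of the triangular load: ½ × 5.37 × 5.1 = 13.6935 kip, acting at 4 ft from L (one-third of the span from the peak).
ΣM about L: R_y·10 − 35·8.3 − (½·5.37·5.1)·4 = 0 → R_y = 345.274/10 = 34.5274 ≈ 34.53 kip.
ΣF_y = 0: L_y + 34.5274 − 35 − ½·5.37·5.1 = 0 → L_y = 14.17 kip.
ΣF_x = 0: no horizontal applied forces, so L_x = 0.

L_x = 0, L_y = 14.17 kip, R_y = 34.53 kip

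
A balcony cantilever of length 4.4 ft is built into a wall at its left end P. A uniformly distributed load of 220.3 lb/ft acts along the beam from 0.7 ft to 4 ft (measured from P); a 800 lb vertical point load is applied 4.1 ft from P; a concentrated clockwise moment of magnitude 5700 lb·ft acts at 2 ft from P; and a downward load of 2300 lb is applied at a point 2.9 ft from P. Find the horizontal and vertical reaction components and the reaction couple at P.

P_x = 0, P_y = 3827 lb, M_P = 17360 lb·ft

Resultant of the distributed load: 220.3 × 3.3 = 726.99 lb at 2.35 ft from P.
ΣF_x = 0: P_x = 0.
ΣF_y = 0: P_y − 220.3·3.3 − 800 − 2300 = 0 → P_y = 3827 lb.
ΣM about P: M_P − (220.3·3.3)·2.35 − 800·4.1 − 5700 − 2300·2.9 = 0 → M_P = 17360 lb·ft.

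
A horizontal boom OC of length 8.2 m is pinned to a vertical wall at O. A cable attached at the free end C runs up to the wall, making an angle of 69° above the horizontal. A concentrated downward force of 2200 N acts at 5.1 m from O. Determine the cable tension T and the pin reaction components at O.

T = 1466 N, O_x = 525.2 N, O_y = 831.7 N

ΣM about O: T·sin69°·8.2 − 2200·5.1 = 0 → T = 11220/(8.2·0.93358) = 1465.64 ≈ 1466 N.
ΣF_x = 0: O_x − T·cos69° = 0 → O_x = 1465.64 × 0.358368 = 525.2 N.
ΣF_y = 0: O_y + T·sin69° − 2200 = 0 → O_y = 2200 − 1465.64 × 0.93358 = 831.7 N.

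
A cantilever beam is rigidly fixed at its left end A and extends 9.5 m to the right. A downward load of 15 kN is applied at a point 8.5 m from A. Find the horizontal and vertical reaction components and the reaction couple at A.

ΣF_x = 0: A_x = 0.
ΣF_y = 0: A_y − 15 = 0 → A_y = 15.00 kN.
ΣM about A: M_A − 15·8.5 = 0 → M_A = 127.5 kN·m.

A_x = 0, A_y = 15.00 kN, M_A = 127.5 kN·m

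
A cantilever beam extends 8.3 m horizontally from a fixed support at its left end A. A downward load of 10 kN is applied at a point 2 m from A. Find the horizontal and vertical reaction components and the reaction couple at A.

ΣF_x = 0: A_x = 0.
ΣF_y = 0: A_y − 10 = 0 → A_y = 10.00 kN.
ΣM about A: M_A − 10·2 = 0 → M_A = 20.00 kN·m.

A_x = 0, A_y = 10.00 kN, M_A = 20.00 kN·m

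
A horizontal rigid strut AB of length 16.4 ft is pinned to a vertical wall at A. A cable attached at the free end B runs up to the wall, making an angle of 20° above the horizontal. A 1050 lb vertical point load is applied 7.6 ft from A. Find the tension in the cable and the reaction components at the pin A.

ΣM about A: T·sin20°·16.4 − 1050·7.6 = 0 → T = 7980/(16.4·0.34202) = 1422.68 ≈ 1423 lb.
ΣF_x = 0: A_x − T·cos20° = 0 → A_x = 1422.68 × 0.939693 = 1337 lb.
ΣF_y = 0: A_y + T·sin20° − 1050 = 0 → A_y = 1050 − 1422.68 × 0.34202 = 563.4 lb.

T = 1423 lb, A_x = 1337 lb, A_y = 563.4 lb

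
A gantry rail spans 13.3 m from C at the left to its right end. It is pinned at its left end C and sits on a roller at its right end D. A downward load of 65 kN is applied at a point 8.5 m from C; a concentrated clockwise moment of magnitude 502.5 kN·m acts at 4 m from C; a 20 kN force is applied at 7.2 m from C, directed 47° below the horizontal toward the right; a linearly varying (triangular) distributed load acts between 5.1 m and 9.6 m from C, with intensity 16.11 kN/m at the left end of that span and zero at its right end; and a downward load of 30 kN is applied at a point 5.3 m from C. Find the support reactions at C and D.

Resultant of the triangular load: ½ × 16.11 × 4.5 = 36.2475 kN, acting at 6.6 m from C (one-third of the span from the peak).
ΣM about C: D_y·13.3 − 65·8.5 − 502.5 − 20·sin47°·7.2 − (½·16.11·4.5)·6.6 − 30·5.3 = 0 → D_y = 1558.55/13.3 = 117.184 ≈ 117.2 kN.
ΣF_y = 0: C_y + 117.184 − 65 − 20·sin47° − ½·16.11·4.5 − 30 = 0 → C_y = 28.69 kN.
ΣF_x = 0: C_x + 20·cos47° = 0 → C_x = -13.64 kN.

C_x = -13.64 kN, C_y = 28.69 kN, D_y = 117.2 kN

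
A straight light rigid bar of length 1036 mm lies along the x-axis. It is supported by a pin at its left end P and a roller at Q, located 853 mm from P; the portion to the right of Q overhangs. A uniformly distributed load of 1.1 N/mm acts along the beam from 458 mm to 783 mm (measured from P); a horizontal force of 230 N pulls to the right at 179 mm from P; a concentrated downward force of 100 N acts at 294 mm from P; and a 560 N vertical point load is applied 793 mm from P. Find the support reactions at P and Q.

Resultant of the distributed load: 1.1 × 325 = 357.5 N at 620.5 mm from P.
ΣM about P: Q_y·853 − (1.1·325)·620.5 − 100·294 − 560·793 = 0 → Q_y = 695308.75/853 = 815.133 ≈ 815.1 N.
ΣF_y = 0: P_y + 815.133 − 1.1·325 − 100 − 560 = 0 → P_y = 202.4 N.
ΣF_x = 0: P_x + 230 = 0 → P_x = -230.0 N.

P_x = -230.0 N, P_y = 202.4 N, Q_y = 815.1 N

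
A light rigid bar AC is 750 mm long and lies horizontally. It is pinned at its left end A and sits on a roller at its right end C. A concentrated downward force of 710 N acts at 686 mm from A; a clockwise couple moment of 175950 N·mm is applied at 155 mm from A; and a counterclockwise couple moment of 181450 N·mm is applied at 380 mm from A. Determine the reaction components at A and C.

A_x = 0, A_y = 67.92 N, C_y = 642.1 N

Taking moments about A: C_y·750 − 710·686 − 175950 + 181450 = 0 → C_y = 481560/750 = 642.08 ≈ 642.1 N.
ΣF_y = 0: A_y + 642.08 − 710 = 0 → A_y = 67.92 N.
ΣF_x = 0: no horizontal applied forces, so A_x = 0.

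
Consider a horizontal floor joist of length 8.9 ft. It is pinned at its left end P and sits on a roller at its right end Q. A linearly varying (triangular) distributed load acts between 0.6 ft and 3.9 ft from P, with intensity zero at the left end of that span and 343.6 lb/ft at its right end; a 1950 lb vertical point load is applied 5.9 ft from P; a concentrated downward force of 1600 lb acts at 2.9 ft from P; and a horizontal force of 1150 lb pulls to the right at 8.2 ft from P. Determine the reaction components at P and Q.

P_x = -1150 lb, P_y = 2125 lb, Q_y = 1992 lb

Resultant of the triangular load: ½ × 343.6 × 3.3 = 566.94 lb, acting at 2.8 ft from P (one-third of the span from the peak).
Moments about P: Q_y·8.9 − (½·343.6·3.3)·2.8 − 1950·5.9 − 1600·2.9 = 0 → Q_y = 17732.432/8.9 = 1992.41 ≈ 1992 lb.
ΣF_y = 0: P_y + 1992.41 − ½·343.6·3.3 − 1950 − 1600 = 0 → P_y = 2125 lb.
ΣF_x = 0: P_x + 1150 = 0 → P_x = -1150 lb.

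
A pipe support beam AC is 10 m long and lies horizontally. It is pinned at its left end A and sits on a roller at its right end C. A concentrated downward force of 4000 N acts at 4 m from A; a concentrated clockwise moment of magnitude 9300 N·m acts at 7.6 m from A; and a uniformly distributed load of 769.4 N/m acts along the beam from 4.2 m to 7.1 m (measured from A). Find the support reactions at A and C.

Resultant of the distributed load: 769.4 × 2.9 = 2231.26 N at 5.65 m from A.
Taking moments about A: C_y·10 − 4000·4 − 9300 − (769.4·2.9)·5.65 = 0 → C_y = 37906.619/10 = 3790.66 ≈ 3791 N.
ΣF_y = 0: A_y + 3790.66 − 4000 − 769.4·2.9 = 0 → A_y = 2441 N.
ΣF_x = 0: no horizontal applied forces, so A_x = 0.

A_x = 0, A_y = 2441 N, C_y = 3791 N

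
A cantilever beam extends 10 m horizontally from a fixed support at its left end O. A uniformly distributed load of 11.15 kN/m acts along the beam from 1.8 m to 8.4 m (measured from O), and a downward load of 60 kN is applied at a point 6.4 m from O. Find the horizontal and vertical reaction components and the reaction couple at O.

Resultant of the distributed load: 11.15 × 6.6 = 73.59 kN at 5.1 m from O.
ΣF_x = 0: O_x = 0.
ΣF_y = 0: O_y − 11.15·6.6 − 60 = 0 → O_y = 133.6 kN.
ΣM about O: M_O − (11.15·6.6)·5.1 − 60·6.4 = 0 → M_O = 759.3 kN·m.

O_x = 0, O_y = 133.6 kN, M_O = 759.3 kN·m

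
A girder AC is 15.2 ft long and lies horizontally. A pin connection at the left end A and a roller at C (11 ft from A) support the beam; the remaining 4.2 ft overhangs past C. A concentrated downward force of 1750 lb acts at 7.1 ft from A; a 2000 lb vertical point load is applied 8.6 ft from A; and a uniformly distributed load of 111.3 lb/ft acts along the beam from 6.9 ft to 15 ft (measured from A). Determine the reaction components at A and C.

Resultant of the distributed load: 111.3 × 8.1 = 901.53 lb at 10.95 ft from A.
Moments about A: C_y·11 − 1750·7.1 − 2000·8.6 − (111.3·8.1)·10.95 = 0 → C_y = 39496.7535/11 = 3590.61 ≈ 3591 lb.
ΣF_y = 0: A_y + 3590.61 − 1750 − 2000 − 111.3·8.1 = 0 → A_y = 1061 lb.
ΣF_x = 0: no horizontal applied forces, so A_x = 0.

A_x = 0, A_y = 1061 lb, C_y = 3591 lb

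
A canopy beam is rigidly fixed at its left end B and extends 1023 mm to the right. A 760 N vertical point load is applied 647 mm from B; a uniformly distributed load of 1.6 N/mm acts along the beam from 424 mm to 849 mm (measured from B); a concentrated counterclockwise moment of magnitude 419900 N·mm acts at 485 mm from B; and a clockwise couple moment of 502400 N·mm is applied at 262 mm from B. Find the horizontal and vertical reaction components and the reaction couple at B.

Resultant of the distributed load: 1.6 × 425 = 680 N at 636.5 mm from B.
ΣF_x = 0: B_x = 0.
ΣF_y = 0: B_y − 760 − 1.6·425 = 0 → B_y = 1440 N.
ΣM about B: M_B − 760·647 − (1.6·425)·636.5 + 419900 − 502400 = 0 → M_B = 1007000 N·mm.

B_x = 0, B_y = 1440 N, M_B = 1007000 N·mm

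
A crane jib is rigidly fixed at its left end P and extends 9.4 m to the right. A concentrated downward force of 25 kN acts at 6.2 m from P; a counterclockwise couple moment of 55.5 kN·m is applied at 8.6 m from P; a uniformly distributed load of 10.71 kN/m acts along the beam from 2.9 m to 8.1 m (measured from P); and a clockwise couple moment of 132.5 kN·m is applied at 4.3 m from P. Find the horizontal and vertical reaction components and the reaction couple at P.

P_x = 0, P_y = 80.69 kN, M_P = 538.3 kN·m

Resultant of the distributed load: 10.71 × 5.2 = 55.692 kN at 5.5 m from P.
ΣF_x = 0: P_x = 0.
ΣF_y = 0: P_y − 25 − 10.71·5.2 = 0 → P_y = 80.69 kN.
ΣM about P: M_P − 25·6.2 + 55.5 − (10.71·5.2)·5.5 − 132.5 = 0 → M_P = 538.3 kN·m.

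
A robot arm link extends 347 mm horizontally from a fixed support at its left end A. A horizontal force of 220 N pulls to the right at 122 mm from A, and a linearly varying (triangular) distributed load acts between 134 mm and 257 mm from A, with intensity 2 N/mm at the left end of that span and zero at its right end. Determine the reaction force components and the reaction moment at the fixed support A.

Resultant of the triangular load: ½ × 2 × 123 = 123 N, acting at 175 mm from A (one-third of the span from the peak).
ΣF_x = 0: A_x + 220 = 0 → A_x = -220.0 N.
ΣF_y = 0: A_y − ½·2·123 = 0 → A_y = 123.0 N.
ΣM about A: M_A − (½·2·123)·175 = 0 → M_A = 21520 N·mm.

A_x = -220.0 N, A_y = 123.0 N, M_A = 21520 N·mm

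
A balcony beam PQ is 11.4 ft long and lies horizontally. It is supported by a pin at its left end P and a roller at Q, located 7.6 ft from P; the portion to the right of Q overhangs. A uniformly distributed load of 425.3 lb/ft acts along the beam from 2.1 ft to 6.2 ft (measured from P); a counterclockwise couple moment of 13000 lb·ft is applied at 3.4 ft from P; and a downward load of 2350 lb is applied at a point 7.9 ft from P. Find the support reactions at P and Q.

Resultant of the distributed load: 425.3 × 4.1 = 1743.73 lb at 4.15 ft from P.
Taking moments about P: Q_y·7.6 − (425.3·4.1)·4.15 + 13000 − 2350·7.9 = 0 → Q_y = 12801.4795/7.6 = 1684.41 ≈ 1684 lb.
ΣF_y = 0: P_y + 1684.41 − 425.3·4.1 − 2350 = 0 → P_y = 2409 lb.
ΣF_x = 0: no horizontal applied forces, so P_x = 0.

P_x = 0, P_y = 2409 lb, Q_y = 1684 lb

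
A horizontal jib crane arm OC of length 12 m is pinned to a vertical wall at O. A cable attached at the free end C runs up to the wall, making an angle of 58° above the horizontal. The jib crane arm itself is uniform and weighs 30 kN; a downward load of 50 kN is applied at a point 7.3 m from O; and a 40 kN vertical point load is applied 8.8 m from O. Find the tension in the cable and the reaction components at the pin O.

ΣM about O: T·sin58°·12 − 30·6 − 50·7.3 − 40·8.8 = 0 → T = 897/(12·0.848048) = 88.1436 ≈ 88.14 kN.
ΣF_x = 0: O_x − T·cos58° = 0 → O_x = 88.1436 × 0.529919 = 46.71 kN.
ΣF_y = 0: O_y + T·sin58° − 30 − 50 − 40 = 0 → O_y = 120 − 88.1436 × 0.848048 = 45.25 kN.

T = 88.14 kN, O_x = 46.71 kN, O_y = 45.25 kN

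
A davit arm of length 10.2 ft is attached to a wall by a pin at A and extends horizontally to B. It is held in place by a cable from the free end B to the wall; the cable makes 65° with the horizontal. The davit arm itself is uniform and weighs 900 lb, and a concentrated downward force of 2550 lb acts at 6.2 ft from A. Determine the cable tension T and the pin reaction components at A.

T = 2207 lb, A_x = 932.6 lb, A_y = 1450 lb

ΣM about A: T·sin65°·10.2 − 900·5.1 − 2550·6.2 = 0 → T = 20400/(10.2·0.906308) = 2206.76 ≈ 2207 lb.
ΣF_x = 0: A_x − T·cos65° = 0 → A_x = 2206.76 × 0.422618 = 932.6 lb.
ΣF_y = 0: A_y + T·sin65° − 900 − 2550 = 0 → A_y = 3450 − 2206.76 × 0.906308 = 1450 lb.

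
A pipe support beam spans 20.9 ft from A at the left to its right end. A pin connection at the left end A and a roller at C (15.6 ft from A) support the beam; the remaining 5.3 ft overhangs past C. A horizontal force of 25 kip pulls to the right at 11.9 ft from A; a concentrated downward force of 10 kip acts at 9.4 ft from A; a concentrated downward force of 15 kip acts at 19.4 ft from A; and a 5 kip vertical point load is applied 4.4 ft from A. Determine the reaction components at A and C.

ΣM about A: C_y·15.6 − 10·9.4 − 15·19.4 − 5·4.4 = 0 → C_y = 407/15.6 = 26.0897 ≈ 26.09 kip.
ΣF_y = 0: A_y + 26.0897 − 10 − 15 − 5 = 0 → A_y = 3.910 kip.
ΣF_x = 0: A_x + 25 = 0 → A_x = -25.00 kip.

A_x = -25.00 kip, A_y = 3.910 kip, C_y = 26.09 kip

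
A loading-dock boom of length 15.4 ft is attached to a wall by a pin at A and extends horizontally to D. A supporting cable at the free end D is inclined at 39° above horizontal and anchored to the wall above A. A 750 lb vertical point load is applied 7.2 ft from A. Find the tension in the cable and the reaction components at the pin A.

ΣM about A: T·sin39°·15.4 − 750·7.2 = 0 → T = 5400/(15.4·0.62932) = 557.188 ≈ 557.2 lb.
ΣF_x = 0: A_x − T·cos39° = 0 → A_x = 557.188 × 0.777146 = 433.0 lb.
ΣF_y = 0: A_y + T·sin39° − 750 = 0 → A_y = 750 − 557.188 × 0.62932 = 399.4 lb.

T = 557.2 lb, A_x = 433.0 lb, A_y = 399.4 lb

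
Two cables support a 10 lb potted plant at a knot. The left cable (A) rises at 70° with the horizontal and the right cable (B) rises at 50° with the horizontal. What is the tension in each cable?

T_A = 7.422 lb, T_B = 3.949 lb

ΣF_x = 0: −T_A·cos70° + T_B·cos50° = 0 → T_B = 0.532089·T_A.
ΣF_y = 0: T_A·sin70° + T_B·sin50° = 10.
Substitute: T_A·(0.939693 + 0.532089·0.766044) = 10 → T_A = 7.42227 ≈ 7.422 lb.
Then T_B = 0.532089 × 7.42227 = 3.949 lb.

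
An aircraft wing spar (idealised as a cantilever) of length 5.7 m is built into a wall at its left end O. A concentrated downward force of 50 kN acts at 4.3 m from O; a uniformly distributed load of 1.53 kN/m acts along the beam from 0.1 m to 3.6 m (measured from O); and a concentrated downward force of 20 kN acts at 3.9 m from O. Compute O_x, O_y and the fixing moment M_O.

Resultant of the distributed load: 1.53 × 3.5 = 5.355 kN at 1.85 m from O.
ΣF_x = 0: O_x = 0.
ΣF_y = 0: O_y − 50 − 1.53·3.5 − 20 = 0 → O_y = 75.36 kN.
ΣM about O: M_O − 50·4.3 − (1.53·3.5)·1.85 − 20·3.9 = 0 → M_O = 302.9 kN·m.

O_x = 0, O_y = 75.36 kN, M_O = 302.9 kN·m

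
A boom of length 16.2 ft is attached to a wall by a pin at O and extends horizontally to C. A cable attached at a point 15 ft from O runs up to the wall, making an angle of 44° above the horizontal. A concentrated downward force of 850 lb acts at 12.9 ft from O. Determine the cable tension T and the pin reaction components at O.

ΣM about O: T·sin44°·15 − 850·12.9 = 0 → T = 10965/(15·0.694658) = 1052.32 ≈ 1052 lb.
ΣF_x = 0: O_x − T·cos44° = 0 → O_x = 1052.32 × 0.71934 = 757.0 lb.
ΣF_y = 0: O_y + T·sin44° − 850 = 0 → O_y = 850 − 1052.32 × 0.694658 = 119.0 lb.

T = 1052 lb, O_x = 757.0 lb, O_y = 119.0 lb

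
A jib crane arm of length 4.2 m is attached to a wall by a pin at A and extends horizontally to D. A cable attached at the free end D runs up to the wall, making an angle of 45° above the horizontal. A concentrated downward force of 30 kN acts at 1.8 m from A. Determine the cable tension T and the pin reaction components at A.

T = 18.18 kN, A_x = 12.86 kN, A_y = 17.14 kN

ΣM about A: T·sin45°·4.2 − 30·1.8 = 0 → T = 54/(4.2·0.707107) = 18.1827 ≈ 18.18 kN.
ΣF_x = 0: A_x − T·cos45° = 0 → A_x = 18.1827 × 0.707107 = 12.86 kN.
ΣF_y = 0: A_y + T·sin45° − 30 = 0 → A_y = 30 − 18.1827 × 0.707107 = 17.14 kN.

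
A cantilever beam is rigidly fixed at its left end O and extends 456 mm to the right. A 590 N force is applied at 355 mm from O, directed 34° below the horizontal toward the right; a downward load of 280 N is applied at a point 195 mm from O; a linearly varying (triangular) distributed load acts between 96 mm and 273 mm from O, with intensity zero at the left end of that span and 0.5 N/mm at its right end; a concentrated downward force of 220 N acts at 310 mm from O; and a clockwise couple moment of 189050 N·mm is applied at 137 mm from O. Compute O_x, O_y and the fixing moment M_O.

O_x = -489.1 N, O_y = 874.2 N, M_O = 438400 N·mm

Resultant of the triangular load: ½ × 0.5 × 177 = 44.25 N, acting at 214 mm from O (one-third of the span from the peak).
ΣF_x = 0: O_x + 590·cos34° = 0 → O_x = -489.1 N.
ΣF_y = 0: O_y − 590·sin34° − 280 − ½·0.5·177 − 220 = 0 → O_y = 874.2 N.
ΣM about O: M_O − 590·sin34°·355 − 280·195 − (½·0.5·177)·214 − 220·310 − 189050 = 0 → M_O = 438400 N·mm.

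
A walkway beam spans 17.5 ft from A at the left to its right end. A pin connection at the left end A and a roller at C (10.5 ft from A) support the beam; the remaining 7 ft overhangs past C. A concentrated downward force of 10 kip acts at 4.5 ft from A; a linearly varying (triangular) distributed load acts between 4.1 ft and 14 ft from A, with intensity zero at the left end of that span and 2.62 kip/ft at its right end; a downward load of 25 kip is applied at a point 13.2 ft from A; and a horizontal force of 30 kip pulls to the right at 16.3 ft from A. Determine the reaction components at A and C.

A_x = -30.00 kip, A_y = -0.9613 kip, C_y = 48.93 kip

Resultant of the triangular load: ½ × 2.62 × 9.9 = 12.969 kip, acting at 10.7 ft from A (one-third of the span from the peak).
Moments about A: C_y·10.5 − 10·4.5 − (½·2.62·9.9)·10.7 − 25·13.2 = 0 → C_y = 513.7683/10.5 = 48.9303 ≈ 48.93 kip.
ΣF_y = 0: A_y + 48.9303 − 10 − ½·2.62·9.9 − 25 = 0 → A_y = -0.9613 kip.
ΣF_x = 0: A_x + 30 = 0 → A_x = -30.00 kip.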